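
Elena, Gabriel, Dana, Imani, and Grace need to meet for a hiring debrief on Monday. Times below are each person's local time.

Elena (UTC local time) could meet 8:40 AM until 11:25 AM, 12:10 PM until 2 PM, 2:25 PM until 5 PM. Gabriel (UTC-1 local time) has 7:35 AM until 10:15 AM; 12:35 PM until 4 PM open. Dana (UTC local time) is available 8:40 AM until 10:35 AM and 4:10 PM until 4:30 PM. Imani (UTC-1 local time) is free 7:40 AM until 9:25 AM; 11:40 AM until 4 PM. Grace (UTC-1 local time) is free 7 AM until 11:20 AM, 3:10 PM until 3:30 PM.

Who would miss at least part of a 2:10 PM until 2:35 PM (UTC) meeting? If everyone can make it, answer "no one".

Elena in UTC: 08:40-11:25, 12:10-14:00, 14:25-17:00.
Gabriel in UTC: 08:35-11:15, 13:35-17:00 (add 1h to convert from UTC-1).
Dana in UTC: 08:40-10:35, 16:10-16:30.
Imani in UTC: 08:40-10:25, 12:40-17:00 (add 1h to convert from UTC-1).
Grace in UTC: 08:00-12:20, 16:10-16:30 (add 1h to convert from UTC-1).
Elena: not fully free for 14:10-14:35. Gabriel: free for 14:10-14:35. Dana: not fully free for 14:10-14:35. Imani: free for 14:10-14:35. Grace: not fully free for 14:10-14:35.

Dana, Elena, Grace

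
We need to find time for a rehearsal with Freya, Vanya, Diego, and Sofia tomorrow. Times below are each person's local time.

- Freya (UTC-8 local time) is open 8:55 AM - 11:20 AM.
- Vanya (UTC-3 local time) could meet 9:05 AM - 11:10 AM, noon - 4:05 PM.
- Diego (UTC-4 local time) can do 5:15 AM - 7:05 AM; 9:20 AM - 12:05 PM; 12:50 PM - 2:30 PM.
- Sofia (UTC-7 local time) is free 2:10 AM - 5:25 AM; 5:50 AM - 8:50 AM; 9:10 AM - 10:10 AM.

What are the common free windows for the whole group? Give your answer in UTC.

16:55-17:10

Freya in UTC: 16:55-19:20 (add 8h to convert from UTC-8).
Vanya in UTC: 12:05-14:10, 15:00-19:05 (add 3h to convert from UTC-3).
Diego in UTC: 09:15-11:05, 13:20-16:05, 16:50-18:30 (add 4h to convert from UTC-4).
Sofia in UTC: 09:10-12:25, 12:50-15:50, 16:10-17:10 (add 7h to convert from UTC-7).
Freya ∩ Vanya: 16:55-19:05.
Freya ∩ Vanya ∩ Diego: 16:55-18:30.
Freya ∩ Vanya ∩ Diego ∩ Sofia: 16:55-17:10.
Those are the intersection windows.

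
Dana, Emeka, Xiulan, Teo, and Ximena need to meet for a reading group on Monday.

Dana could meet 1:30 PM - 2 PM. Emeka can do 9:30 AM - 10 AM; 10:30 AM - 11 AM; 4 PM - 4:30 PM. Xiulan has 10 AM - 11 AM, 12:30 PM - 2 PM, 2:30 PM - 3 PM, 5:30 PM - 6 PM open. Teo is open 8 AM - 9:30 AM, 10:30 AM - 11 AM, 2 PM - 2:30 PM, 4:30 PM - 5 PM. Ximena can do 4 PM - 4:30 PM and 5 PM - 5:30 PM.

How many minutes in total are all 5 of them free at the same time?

0

Dana ∩ Emeka: ∅.
Dana ∩ Emeka ∩ Xiulan: ∅.
Dana ∩ Emeka ∩ Xiulan ∩ Teo: ∅.
Dana ∩ Emeka ∩ Xiulan ∩ Teo ∩ Ximena: ∅.
There is no time when everyone is free.
There is no common window, so the total is 0 minutes.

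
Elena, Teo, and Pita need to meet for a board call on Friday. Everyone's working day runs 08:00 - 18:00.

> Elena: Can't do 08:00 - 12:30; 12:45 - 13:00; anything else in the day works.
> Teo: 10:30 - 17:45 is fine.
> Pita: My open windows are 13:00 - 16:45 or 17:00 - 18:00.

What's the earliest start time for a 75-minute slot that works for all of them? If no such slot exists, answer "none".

Elena free: 12:30-12:45, 13:00-18:00 (invert busy blocks within the working day).
Teo free: 10:30-17:45.
Pita free: 13:00-16:45, 17:00-18:00.
Elena ∩ Teo: 12:30-12:45, 13:00-17:45.
Elena ∩ Teo ∩ Pita: 13:00-16:45, 17:00-17:45.
The first common window of at least 75 minutes is 13:00-16:45, so the earliest start is 13:00.

13:00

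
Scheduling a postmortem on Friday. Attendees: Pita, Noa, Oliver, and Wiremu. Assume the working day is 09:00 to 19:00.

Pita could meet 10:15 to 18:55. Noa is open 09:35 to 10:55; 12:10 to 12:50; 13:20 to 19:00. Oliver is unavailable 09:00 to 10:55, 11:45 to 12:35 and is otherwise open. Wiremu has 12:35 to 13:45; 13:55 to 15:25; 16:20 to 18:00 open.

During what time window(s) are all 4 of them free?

Pita free: 10:15-18:55.
Noa free: 09:35-10:55, 12:10-12:50, 13:20-19:00.
Oliver free: 10:55-11:45, 12:35-19:00 (invert busy blocks within the working day).
Wiremu free: 12:35-13:45, 13:55-15:25, 16:20-18:00.
Pita ∩ Noa: 10:15-10:55, 12:10-12:50, 13:20-18:55.
Pita ∩ Noa ∩ Oliver: 12:35-12:50, 13:20-18:55.
Pita ∩ Noa ∩ Oliver ∩ Wiremu: 12:35-12:50, 13:20-13:45, 13:55-15:25, 16:20-18:00.
Those are the intersection windows.

12:35-12:50, 13:20-13:45, 13:55-15:25, 16:20-18:00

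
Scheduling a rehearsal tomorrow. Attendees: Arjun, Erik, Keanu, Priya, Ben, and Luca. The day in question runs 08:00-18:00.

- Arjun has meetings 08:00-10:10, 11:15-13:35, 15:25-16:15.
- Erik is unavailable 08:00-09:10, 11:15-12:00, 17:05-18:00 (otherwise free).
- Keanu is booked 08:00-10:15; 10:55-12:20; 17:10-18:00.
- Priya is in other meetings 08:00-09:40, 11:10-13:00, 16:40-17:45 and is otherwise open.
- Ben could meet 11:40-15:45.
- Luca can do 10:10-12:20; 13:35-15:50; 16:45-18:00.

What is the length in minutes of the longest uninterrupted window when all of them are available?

Arjun free: 10:10-11:15, 13:35-15:25, 16:15-18:00 (invert busy blocks within the working day).
Erik free: 09:10-11:15, 12:00-17:05 (invert busy blocks within the working day).
Keanu free: 10:15-10:55, 12:20-17:10 (invert busy blocks within the working day).
Priya free: 09:40-11:10, 13:00-16:40, 17:45-18:00 (invert busy blocks within the working day).
Ben free: 11:40-15:45.
Luca free: 10:10-12:20, 13:35-15:50, 16:45-18:00.
Arjun ∩ Erik: 10:10-11:15, 13:35-15:25, 16:15-17:05.
Arjun ∩ Erik ∩ Keanu: 10:15-10:55, 13:35-15:25, 16:15-17:05.
Arjun ∩ Erik ∩ Keanu ∩ Priya: 10:15-10:55, 13:35-15:25, 16:15-16:40.
Arjun ∩ Erik ∩ Keanu ∩ Priya ∩ Ben: 13:35-15:25.
Arjun ∩ Erik ∩ Keanu ∩ Priya ∩ Ben ∩ Luca: 13:35-15:25.
The longest is 13:35-15:25 at 110 minutes.

110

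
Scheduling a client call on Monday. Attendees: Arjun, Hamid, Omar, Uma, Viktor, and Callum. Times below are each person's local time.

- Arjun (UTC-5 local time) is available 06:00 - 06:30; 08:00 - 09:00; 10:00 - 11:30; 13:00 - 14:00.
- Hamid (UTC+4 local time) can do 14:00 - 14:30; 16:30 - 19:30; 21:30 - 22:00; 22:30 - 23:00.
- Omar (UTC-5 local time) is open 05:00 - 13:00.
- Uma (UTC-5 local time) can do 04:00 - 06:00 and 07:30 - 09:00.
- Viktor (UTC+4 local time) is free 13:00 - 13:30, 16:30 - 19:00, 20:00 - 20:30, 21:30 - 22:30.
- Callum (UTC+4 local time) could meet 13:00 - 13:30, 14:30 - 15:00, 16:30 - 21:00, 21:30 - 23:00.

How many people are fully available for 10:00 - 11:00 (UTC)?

Arjun in UTC: 11:00-11:30, 13:00-14:00, 15:00-16:30, 18:00-19:00 (add 5h to convert from UTC-5).
Hamid in UTC: 10:00-10:30, 12:30-15:30, 17:30-18:00, 18:30-19:00 (subtract 4h to convert from UTC+4).
Omar in UTC: 10:00-18:00 (add 5h to convert from UTC-5).
Uma in UTC: 09:00-11:00, 12:30-14:00 (add 5h to convert from UTC-5).
Viktor in UTC: 09:00-09:30, 12:30-15:00, 16:00-16:30, 17:30-18:30 (subtract 4h to convert from UTC+4).
Callum in UTC: 09:00-09:30, 10:30-11:00, 12:30-17:00, 17:30-19:00 (subtract 4h to convert from UTC+4).
Omar and Uma can make the full 10:00-11:00 slot — that's 2.

2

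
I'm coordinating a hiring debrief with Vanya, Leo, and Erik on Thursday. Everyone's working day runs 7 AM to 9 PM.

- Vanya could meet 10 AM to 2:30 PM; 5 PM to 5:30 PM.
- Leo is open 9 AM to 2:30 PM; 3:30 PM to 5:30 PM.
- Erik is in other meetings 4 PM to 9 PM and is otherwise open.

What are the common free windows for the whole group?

10:00-14:30

Vanya free: 10:00-14:30, 17:00-17:30.
Leo free: 09:00-14:30, 15:30-17:30.
Erik free: 07:00-16:00 (invert busy blocks within the working day).
Vanya ∩ Leo: 10:00-14:30, 17:00-17:30.
Vanya ∩ Leo ∩ Erik: 10:00-14:30.
So the common availability across everyone is 10:00-14:30.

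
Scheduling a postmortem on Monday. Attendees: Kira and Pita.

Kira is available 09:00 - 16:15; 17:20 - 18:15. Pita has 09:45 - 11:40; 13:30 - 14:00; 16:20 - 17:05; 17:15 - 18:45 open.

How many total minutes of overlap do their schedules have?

200

Kira ∩ Pita: 09:45-11:40, 13:30-14:00, 17:20-18:15.
Those are the intersection windows.
Summing the common windows: 115 + 30 + 55 = 200 minutes.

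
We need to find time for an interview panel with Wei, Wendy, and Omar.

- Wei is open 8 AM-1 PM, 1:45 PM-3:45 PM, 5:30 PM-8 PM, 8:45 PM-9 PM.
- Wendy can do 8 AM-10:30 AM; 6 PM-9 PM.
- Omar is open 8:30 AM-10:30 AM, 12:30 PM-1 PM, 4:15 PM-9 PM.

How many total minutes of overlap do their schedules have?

Wei ∩ Wendy: 08:00-10:30, 18:00-20:00, 20:45-21:00.
Wei ∩ Wendy ∩ Omar: 08:30-10:30, 18:00-20:00, 20:45-21:00.
Summing the common windows: 120 + 120 + 15 = 255 minutes.

255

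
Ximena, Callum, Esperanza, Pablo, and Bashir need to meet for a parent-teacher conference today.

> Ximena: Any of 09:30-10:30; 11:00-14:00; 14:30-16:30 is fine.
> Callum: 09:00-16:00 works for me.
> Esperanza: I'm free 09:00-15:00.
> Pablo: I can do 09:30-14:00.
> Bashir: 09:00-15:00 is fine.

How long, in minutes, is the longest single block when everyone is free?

180

Ximena ∩ Callum: 09:30-10:30, 11:00-14:00, 14:30-16:00.
Ximena ∩ Callum ∩ Esperanza: 09:30-10:30, 11:00-14:00, 14:30-15:00.
Ximena ∩ Callum ∩ Esperanza ∩ Pablo: 09:30-10:30, 11:00-14:00.
Ximena ∩ Callum ∩ Esperanza ∩ Pablo ∩ Bashir: 09:30-10:30, 11:00-14:00.
The longest is 11:00-14:00 at 180 minutes.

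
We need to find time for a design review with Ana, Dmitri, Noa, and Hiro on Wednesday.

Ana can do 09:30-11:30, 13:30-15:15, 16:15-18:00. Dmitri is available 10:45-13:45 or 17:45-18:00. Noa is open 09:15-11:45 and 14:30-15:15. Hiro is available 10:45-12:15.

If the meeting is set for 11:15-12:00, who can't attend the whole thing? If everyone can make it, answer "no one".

Ana, Noa

Ana: not fully free for 11:15-12:00. Dmitri: free for 11:15-12:00. Noa: not fully free for 11:15-12:00. Hiro: free for 11:15-12:00.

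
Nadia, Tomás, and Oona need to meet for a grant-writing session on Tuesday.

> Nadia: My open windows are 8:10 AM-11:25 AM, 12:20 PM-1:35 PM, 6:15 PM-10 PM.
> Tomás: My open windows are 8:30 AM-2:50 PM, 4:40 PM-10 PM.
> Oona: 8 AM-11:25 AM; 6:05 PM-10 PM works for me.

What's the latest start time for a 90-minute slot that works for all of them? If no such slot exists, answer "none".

Nadia ∩ Tomás: 08:30-11:25, 12:20-13:35, 18:15-22:00.
Nadia ∩ Tomás ∩ Oona: 08:30-11:25, 18:15-22:00.
Those are the intersection windows.
The last common window of at least 90 minutes is 18:15-22:00; a 90-minute meeting can start as late as 20:30 and still end by 22:00.

20:30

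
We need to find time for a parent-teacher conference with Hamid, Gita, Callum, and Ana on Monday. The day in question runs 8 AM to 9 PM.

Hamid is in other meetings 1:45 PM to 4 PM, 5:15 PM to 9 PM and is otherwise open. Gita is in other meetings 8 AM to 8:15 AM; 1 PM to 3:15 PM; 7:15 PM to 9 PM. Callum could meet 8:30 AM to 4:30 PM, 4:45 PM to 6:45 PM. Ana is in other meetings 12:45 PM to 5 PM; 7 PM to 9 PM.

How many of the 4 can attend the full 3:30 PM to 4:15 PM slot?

Hamid free: 08:00-13:45, 16:00-17:15 (invert busy blocks within the working day).
Gita free: 08:15-13:00, 15:15-19:15 (invert busy blocks within the working day).
Callum free: 08:30-16:30, 16:45-18:45.
Ana free: 08:00-12:45, 17:00-19:00 (invert busy blocks within the working day).
Gita and Callum can make the full 15:30-16:15 slot — that's 2.

2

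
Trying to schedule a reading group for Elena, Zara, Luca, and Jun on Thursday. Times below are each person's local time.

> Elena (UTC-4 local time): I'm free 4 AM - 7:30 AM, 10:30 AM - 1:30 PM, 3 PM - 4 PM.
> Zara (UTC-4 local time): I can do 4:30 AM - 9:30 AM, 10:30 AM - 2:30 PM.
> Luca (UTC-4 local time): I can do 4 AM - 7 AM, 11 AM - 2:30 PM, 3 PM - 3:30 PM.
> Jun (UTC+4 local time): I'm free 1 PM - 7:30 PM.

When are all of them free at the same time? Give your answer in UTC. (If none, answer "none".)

09:00-11:00, 15:00-15:30

Elena in UTC: 08:00-11:30, 14:30-17:30, 19:00-20:00 (add 4h to convert from UTC-4).
Zara in UTC: 08:30-13:30, 14:30-18:30 (add 4h to convert from UTC-4).
Luca in UTC: 08:00-11:00, 15:00-18:30, 19:00-19:30 (add 4h to convert from UTC-4).
Jun in UTC: 09:00-15:30 (subtract 4h to convert from UTC+4).
Elena ∩ Zara: 08:30-11:30, 14:30-17:30.
Elena ∩ Zara ∩ Luca: 08:30-11:00, 15:00-17:30.
Elena ∩ Zara ∩ Luca ∩ Jun: 09:00-11:00, 15:00-15:30.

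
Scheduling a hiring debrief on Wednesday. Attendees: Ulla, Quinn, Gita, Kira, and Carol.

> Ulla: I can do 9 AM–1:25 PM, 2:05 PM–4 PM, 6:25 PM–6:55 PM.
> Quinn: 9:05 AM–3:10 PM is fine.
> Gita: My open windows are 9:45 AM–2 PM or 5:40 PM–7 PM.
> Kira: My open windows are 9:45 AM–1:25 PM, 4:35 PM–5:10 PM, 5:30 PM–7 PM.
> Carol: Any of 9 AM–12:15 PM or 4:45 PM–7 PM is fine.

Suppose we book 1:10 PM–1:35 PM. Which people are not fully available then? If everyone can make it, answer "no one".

Carol, Kira, Ulla

Ulla: not fully free for 13:10-13:35. Quinn: free for 13:10-13:35. Gita: free for 13:10-13:35. Kira: not fully free for 13:10-13:35. Carol: not fully free for 13:10-13:35.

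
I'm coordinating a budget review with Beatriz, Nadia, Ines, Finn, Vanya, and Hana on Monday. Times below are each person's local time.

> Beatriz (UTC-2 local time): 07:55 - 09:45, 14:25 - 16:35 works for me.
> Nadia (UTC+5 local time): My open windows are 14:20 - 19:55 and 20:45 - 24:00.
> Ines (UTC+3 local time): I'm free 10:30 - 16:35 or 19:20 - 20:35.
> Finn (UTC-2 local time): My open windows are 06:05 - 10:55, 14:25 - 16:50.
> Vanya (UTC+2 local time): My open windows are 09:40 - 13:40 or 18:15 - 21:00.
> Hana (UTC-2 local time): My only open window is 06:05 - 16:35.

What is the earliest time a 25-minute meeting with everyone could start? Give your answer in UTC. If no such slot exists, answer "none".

09:55

Beatriz in UTC: 09:55-11:45, 16:25-18:35 (add 2h to convert from UTC-2).
Nadia in UTC: 09:20-14:55, 15:45-19:00 (subtract 5h to convert from UTC+5).
Ines in UTC: 07:30-13:35, 16:20-17:35 (subtract 3h to convert from UTC+3).
Finn in UTC: 08:05-12:55, 16:25-18:50 (add 2h to convert from UTC-2).
Vanya in UTC: 07:40-11:40, 16:15-19:00 (subtract 2h to convert from UTC+2).
Hana in UTC: 08:05-18:35 (add 2h to convert from UTC-2).
Beatriz ∩ Nadia: 09:55-11:45, 16:25-18:35.
Beatriz ∩ Nadia ∩ Ines: 09:55-11:45, 16:25-17:35.
Beatriz ∩ Nadia ∩ Ines ∩ Finn: 09:55-11:45, 16:25-17:35.
Beatriz ∩ Nadia ∩ Ines ∩ Finn ∩ Vanya: 09:55-11:40, 16:25-17:35.
Beatriz ∩ Nadia ∩ Ines ∩ Finn ∩ Vanya ∩ Hana: 09:55-11:40, 16:25-17:35.
Those are the intersection windows.
The first common window of at least 25 minutes is 09:55-11:40, so the earliest start is 09:55.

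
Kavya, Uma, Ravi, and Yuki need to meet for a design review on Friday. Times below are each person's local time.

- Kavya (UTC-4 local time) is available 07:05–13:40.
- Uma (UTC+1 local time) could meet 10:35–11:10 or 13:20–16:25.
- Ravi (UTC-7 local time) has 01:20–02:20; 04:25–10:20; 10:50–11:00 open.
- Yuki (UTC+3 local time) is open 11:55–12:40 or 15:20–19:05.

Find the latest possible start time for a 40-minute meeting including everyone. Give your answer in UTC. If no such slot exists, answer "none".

14:45

Kavya in UTC: 11:05-17:40 (add 4h to convert from UTC-4).
Uma in UTC: 09:35-10:10, 12:20-15:25 (subtract 1h to convert from UTC+1).
Ravi in UTC: 08:20-09:20, 11:25-17:20, 17:50-18:00 (add 7h to convert from UTC-7).
Yuki in UTC: 08:55-09:40, 12:20-16:05 (subtract 3h to convert from UTC+3).
Kavya ∩ Uma: 12:20-15:25.
Kavya ∩ Uma ∩ Ravi: 12:20-15:25.
Kavya ∩ Uma ∩ Ravi ∩ Yuki: 12:20-15:25.
Those are the intersection windows.
The last common window of at least 40 minutes is 12:20-15:25; a 40-minute meeting can start as late as 14:45 and still end by 15:25.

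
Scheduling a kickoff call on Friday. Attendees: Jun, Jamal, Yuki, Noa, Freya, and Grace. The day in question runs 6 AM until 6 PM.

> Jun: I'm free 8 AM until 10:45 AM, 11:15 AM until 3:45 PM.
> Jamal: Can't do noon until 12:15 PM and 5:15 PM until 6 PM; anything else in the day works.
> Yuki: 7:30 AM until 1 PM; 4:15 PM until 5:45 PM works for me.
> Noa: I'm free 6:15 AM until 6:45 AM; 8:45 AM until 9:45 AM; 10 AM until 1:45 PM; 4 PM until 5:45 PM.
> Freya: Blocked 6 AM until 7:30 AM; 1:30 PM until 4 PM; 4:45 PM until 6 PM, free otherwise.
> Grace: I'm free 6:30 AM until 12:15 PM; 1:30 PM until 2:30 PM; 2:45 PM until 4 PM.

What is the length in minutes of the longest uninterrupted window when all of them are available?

60

Jun free: 08:00-10:45, 11:15-15:45.
Jamal free: 06:00-12:00, 12:15-17:15 (invert busy blocks within the working day).
Yuki free: 07:30-13:00, 16:15-17:45.
Noa free: 06:15-06:45, 08:45-09:45, 10:00-13:45, 16:00-17:45.
Freya free: 07:30-13:30, 16:00-16:45 (invert busy blocks within the working day).
Grace free: 06:30-12:15, 13:30-14:30, 14:45-16:00.
Jun ∩ Jamal: 08:00-10:45, 11:15-12:00, 12:15-15:45.
Jun ∩ Jamal ∩ Yuki: 08:00-10:45, 11:15-12:00, 12:15-13:00.
Jun ∩ Jamal ∩ Yuki ∩ Noa: 08:45-09:45, 10:00-10:45, 11:15-12:00, 12:15-13:00.
Jun ∩ Jamal ∩ Yuki ∩ Noa ∩ Freya: 08:45-09:45, 10:00-10:45, 11:15-12:00, 12:15-13:00.
Jun ∩ Jamal ∩ Yuki ∩ Noa ∩ Freya ∩ Grace: 08:45-09:45, 10:00-10:45, 11:15-12:00.
The longest is 08:45-09:45 at 60 minutes.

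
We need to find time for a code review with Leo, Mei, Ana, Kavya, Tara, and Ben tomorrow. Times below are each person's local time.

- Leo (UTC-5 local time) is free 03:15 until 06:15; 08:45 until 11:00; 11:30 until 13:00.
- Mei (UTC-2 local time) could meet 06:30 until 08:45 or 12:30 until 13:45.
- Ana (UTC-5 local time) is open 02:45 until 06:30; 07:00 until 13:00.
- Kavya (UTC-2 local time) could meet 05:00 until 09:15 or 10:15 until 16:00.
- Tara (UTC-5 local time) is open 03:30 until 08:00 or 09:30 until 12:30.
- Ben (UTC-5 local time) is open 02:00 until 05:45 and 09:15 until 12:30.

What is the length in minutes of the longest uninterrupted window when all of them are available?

135

Leo in UTC: 08:15-11:15, 13:45-16:00, 16:30-18:00 (add 5h to convert from UTC-5).
Mei in UTC: 08:30-10:45, 14:30-15:45 (add 2h to convert from UTC-2).
Ana in UTC: 07:45-11:30, 12:00-18:00 (add 5h to convert from UTC-5).
Kavya in UTC: 07:00-11:15, 12:15-18:00 (add 2h to convert from UTC-2).
Tara in UTC: 08:30-13:00, 14:30-17:30 (add 5h to convert from UTC-5).
Ben in UTC: 07:00-10:45, 14:15-17:30 (add 5h to convert from UTC-5).
Leo ∩ Mei: 08:30-10:45, 14:30-15:45.
Leo ∩ Mei ∩ Ana: 08:30-10:45, 14:30-15:45.
Leo ∩ Mei ∩ Ana ∩ Kavya: 08:30-10:45, 14:30-15:45.
Leo ∩ Mei ∩ Ana ∩ Kavya ∩ Tara: 08:30-10:45, 14:30-15:45.
Leo ∩ Mei ∩ Ana ∩ Kavya ∩ Tara ∩ Ben: 08:30-10:45, 14:30-15:45.
The longest is 08:30-10:45 at 135 minutes.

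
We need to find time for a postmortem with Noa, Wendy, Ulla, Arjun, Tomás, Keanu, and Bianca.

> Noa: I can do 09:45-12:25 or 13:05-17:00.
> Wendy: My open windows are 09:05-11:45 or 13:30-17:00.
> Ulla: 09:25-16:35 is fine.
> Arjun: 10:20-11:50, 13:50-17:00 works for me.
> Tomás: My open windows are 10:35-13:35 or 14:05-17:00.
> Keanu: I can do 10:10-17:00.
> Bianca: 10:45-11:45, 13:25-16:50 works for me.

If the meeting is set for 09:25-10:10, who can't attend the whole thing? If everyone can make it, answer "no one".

Arjun, Bianca, Keanu, Noa, Tomás

Noa: not fully free for 09:25-10:10. Wendy: free for 09:25-10:10. Ulla: free for 09:25-10:10. Arjun: not fully free for 09:25-10:10. Tomás: not fully free for 09:25-10:10. Keanu: not fully free for 09:25-10:10. Bianca: not fully free for 09:25-10:10.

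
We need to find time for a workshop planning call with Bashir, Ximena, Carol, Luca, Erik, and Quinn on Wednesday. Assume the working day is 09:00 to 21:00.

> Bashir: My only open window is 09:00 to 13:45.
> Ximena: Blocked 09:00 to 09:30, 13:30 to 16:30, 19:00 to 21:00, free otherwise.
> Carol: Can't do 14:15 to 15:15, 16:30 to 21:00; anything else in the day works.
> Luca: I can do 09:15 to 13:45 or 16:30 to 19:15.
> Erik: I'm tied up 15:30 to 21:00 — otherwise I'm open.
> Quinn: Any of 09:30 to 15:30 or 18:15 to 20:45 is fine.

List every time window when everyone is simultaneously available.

09:30-13:30

Bashir free: 09:00-13:45.
Ximena free: 09:30-13:30, 16:30-19:00 (invert busy blocks within the working day).
Carol free: 09:00-14:15, 15:15-16:30 (invert busy blocks within the working day).
Luca free: 09:15-13:45, 16:30-19:15.
Erik free: 09:00-15:30 (invert busy blocks within the working day).
Quinn free: 09:30-15:30, 18:15-20:45.
Bashir ∩ Ximena: 09:30-13:30.
Bashir ∩ Ximena ∩ Carol: 09:30-13:30.
Bashir ∩ Ximena ∩ Carol ∩ Luca: 09:30-13:30.
Bashir ∩ Ximena ∩ Carol ∩ Luca ∩ Erik: 09:30-13:30.
Bashir ∩ Ximena ∩ Carol ∩ Luca ∩ Erik ∩ Quinn: 09:30-13:30.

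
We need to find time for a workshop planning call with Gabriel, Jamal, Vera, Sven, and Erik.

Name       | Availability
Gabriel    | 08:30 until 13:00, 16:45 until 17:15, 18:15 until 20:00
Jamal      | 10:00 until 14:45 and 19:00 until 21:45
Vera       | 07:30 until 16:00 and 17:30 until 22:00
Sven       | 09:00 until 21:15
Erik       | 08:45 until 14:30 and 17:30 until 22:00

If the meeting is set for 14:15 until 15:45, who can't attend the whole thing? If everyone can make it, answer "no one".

Erik, Gabriel, Jamal

Gabriel: not fully free for 14:15-15:45. Jamal: not fully free for 14:15-15:45. Vera: free for 14:15-15:45. Sven: free for 14:15-15:45. Erik: not fully free for 14:15-15:45.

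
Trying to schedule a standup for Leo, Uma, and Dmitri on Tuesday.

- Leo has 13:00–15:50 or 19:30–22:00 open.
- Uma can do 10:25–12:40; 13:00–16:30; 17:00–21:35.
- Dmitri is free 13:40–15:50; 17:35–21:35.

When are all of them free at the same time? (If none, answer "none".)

13:40-15:50, 19:30-21:35

Leo ∩ Uma: 13:00-15:50, 19:30-21:35.
Leo ∩ Uma ∩ Dmitri: 13:40-15:50, 19:30-21:35.
Those are the intersection windows.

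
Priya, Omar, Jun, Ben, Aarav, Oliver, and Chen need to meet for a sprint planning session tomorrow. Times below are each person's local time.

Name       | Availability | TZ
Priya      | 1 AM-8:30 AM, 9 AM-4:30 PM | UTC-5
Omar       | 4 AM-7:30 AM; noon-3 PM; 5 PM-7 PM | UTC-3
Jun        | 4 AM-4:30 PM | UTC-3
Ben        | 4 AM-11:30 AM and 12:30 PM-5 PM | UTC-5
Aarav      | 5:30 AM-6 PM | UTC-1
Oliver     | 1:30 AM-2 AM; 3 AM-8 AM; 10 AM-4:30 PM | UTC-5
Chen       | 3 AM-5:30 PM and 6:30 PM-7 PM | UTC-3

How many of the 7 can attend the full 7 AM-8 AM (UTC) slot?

Priya in UTC: 06:00-13:30, 14:00-21:30 (add 5h to convert from UTC-5).
Omar in UTC: 07:00-10:30, 15:00-18:00, 20:00-22:00 (add 3h to convert from UTC-3).
Jun in UTC: 07:00-19:30 (add 3h to convert from UTC-3).
Ben in UTC: 09:00-16:30, 17:30-22:00 (add 5h to convert from UTC-5).
Aarav in UTC: 06:30-19:00 (add 1h to convert from UTC-1).
Oliver in UTC: 06:30-07:00, 08:00-13:00, 15:00-21:30 (add 5h to convert from UTC-5).
Chen in UTC: 06:00-20:30, 21:30-22:00 (add 3h to convert from UTC-3).
Priya, Omar, Jun, Aarav, and Chen can make the full 07:00-08:00 slot — that's 5.

5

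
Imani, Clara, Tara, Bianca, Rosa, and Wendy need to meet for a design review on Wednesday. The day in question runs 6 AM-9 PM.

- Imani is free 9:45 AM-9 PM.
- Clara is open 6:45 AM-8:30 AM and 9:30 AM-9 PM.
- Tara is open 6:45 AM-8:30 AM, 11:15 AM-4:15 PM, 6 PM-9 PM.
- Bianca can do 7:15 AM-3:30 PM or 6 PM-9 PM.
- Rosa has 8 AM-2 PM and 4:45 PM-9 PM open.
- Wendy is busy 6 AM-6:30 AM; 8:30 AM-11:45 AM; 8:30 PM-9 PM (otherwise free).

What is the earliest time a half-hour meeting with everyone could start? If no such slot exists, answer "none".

Imani free: 09:45-21:00.
Clara free: 06:45-08:30, 09:30-21:00.
Tara free: 06:45-08:30, 11:15-16:15, 18:00-21:00.
Bianca free: 07:15-15:30, 18:00-21:00.
Rosa free: 08:00-14:00, 16:45-21:00.
Wendy free: 06:30-08:30, 11:45-20:30 (invert busy blocks within the working day).
Imani ∩ Clara: 09:45-21:00.
Imani ∩ Clara ∩ Tara: 11:15-16:15, 18:00-21:00.
Imani ∩ Clara ∩ Tara ∩ Bianca: 11:15-15:30, 18:00-21:00.
Imani ∩ Clara ∩ Tara ∩ Bianca ∩ Rosa: 11:15-14:00, 18:00-21:00.
Imani ∩ Clara ∩ Tara ∩ Bianca ∩ Rosa ∩ Wendy: 11:45-14:00, 18:00-20:30.
Those are the intersection windows.
The first common window of at least 30 minutes is 11:45-14:00, so the earliest start is 11:45.

11:45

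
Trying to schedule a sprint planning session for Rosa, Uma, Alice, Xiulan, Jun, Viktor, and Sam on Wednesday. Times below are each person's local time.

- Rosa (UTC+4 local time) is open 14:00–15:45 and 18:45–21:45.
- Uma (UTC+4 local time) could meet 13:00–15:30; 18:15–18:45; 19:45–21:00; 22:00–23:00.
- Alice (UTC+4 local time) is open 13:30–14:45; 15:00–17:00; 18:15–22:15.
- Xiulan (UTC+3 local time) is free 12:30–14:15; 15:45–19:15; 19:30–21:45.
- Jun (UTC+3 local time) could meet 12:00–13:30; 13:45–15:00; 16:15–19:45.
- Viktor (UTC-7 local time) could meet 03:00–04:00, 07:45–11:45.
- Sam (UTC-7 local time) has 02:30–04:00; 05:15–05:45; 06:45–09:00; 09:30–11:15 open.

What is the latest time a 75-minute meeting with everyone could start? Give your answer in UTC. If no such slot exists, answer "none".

none

Rosa in UTC: 10:00-11:45, 14:45-17:45 (subtract 4h to convert from UTC+4).
Uma in UTC: 09:00-11:30, 14:15-14:45, 15:45-17:00, 18:00-19:00 (subtract 4h to convert from UTC+4).
Alice in UTC: 09:30-10:45, 11:00-13:00, 14:15-18:15 (subtract 4h to convert from UTC+4).
Xiulan in UTC: 09:30-11:15, 12:45-16:15, 16:30-18:45 (subtract 3h to convert from UTC+3).
Jun in UTC: 09:00-10:30, 10:45-12:00, 13:15-16:45 (subtract 3h to convert from UTC+3).
Viktor in UTC: 10:00-11:00, 14:45-18:45 (add 7h to convert from UTC-7).
Sam in UTC: 09:30-11:00, 12:15-12:45, 13:45-16:00, 16:30-18:15 (add 7h to convert from UTC-7).
Rosa ∩ Uma: 10:00-11:30, 15:45-17:00.
Rosa ∩ Uma ∩ Alice: 10:00-10:45, 11:00-11:30, 15:45-17:00.
Rosa ∩ Uma ∩ Alice ∩ Xiulan: 10:00-10:45, 11:00-11:15, 15:45-16:15, 16:30-17:00.
Rosa ∩ Uma ∩ Alice ∩ Xiulan ∩ Jun: 10:00-10:30, 11:00-11:15, 15:45-16:15, 16:30-16:45.
Rosa ∩ Uma ∩ Alice ∩ Xiulan ∩ Jun ∩ Viktor: 10:00-10:30, 15:45-16:15, 16:30-16:45.
Rosa ∩ Uma ∩ Alice ∩ Xiulan ∩ Jun ∩ Viktor ∩ Sam: 10:00-10:30, 15:45-16:00, 16:30-16:45.
No common window is at least 75 minutes long.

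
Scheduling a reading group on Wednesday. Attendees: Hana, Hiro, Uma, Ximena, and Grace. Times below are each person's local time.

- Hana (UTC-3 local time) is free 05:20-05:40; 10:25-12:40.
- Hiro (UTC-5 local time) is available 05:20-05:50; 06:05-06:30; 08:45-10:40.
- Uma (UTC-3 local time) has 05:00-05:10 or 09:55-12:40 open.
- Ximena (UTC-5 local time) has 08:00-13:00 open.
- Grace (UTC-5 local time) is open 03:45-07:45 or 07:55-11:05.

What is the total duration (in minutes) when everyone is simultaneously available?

Hana in UTC: 08:20-08:40, 13:25-15:40 (add 3h to convert from UTC-3).
Hiro in UTC: 10:20-10:50, 11:05-11:30, 13:45-15:40 (add 5h to convert from UTC-5).
Uma in UTC: 08:00-08:10, 12:55-15:40 (add 3h to convert from UTC-3).
Ximena in UTC: 13:00-18:00 (add 5h to convert from UTC-5).
Grace in UTC: 08:45-12:45, 12:55-16:05 (add 5h to convert from UTC-5).
Hana ∩ Hiro: 13:45-15:40.
Hana ∩ Hiro ∩ Uma: 13:45-15:40.
Hana ∩ Hiro ∩ Uma ∩ Ximena: 13:45-15:40.
Hana ∩ Hiro ∩ Uma ∩ Ximena ∩ Grace: 13:45-15:40.
That's a single block of 115 minutes.

115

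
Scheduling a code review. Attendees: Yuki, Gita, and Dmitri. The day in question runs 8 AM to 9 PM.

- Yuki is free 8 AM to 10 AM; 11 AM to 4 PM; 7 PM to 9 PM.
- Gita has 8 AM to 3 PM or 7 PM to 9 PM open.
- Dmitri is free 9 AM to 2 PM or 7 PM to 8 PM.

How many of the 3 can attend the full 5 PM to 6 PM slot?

nobody can make the full 17:00-18:00 slot — that's 0.

0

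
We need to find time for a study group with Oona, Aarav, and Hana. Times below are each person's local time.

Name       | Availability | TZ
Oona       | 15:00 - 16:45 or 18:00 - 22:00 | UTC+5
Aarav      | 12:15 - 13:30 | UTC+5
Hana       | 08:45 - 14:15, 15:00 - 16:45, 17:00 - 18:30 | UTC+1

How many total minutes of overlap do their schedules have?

Oona in UTC: 10:00-11:45, 13:00-17:00 (subtract 5h to convert from UTC+5).
Aarav in UTC: 07:15-08:30 (subtract 5h to convert from UTC+5).
Hana in UTC: 07:45-13:15, 14:00-15:45, 16:00-17:30 (subtract 1h to convert from UTC+1).
Oona ∩ Aarav: ∅.
Oona ∩ Aarav ∩ Hana: ∅.
There is no time when everyone is free.
There is no common window, so the total is 0 minutes.

0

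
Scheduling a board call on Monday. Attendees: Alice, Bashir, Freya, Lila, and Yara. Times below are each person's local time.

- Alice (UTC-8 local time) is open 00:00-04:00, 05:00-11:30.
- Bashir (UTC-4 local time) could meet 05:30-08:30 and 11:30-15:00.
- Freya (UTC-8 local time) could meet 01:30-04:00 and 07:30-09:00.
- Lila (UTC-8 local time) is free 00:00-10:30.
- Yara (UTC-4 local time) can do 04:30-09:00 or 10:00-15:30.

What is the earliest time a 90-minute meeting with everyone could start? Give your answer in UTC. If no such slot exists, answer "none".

09:30

Alice in UTC: 08:00-12:00, 13:00-19:30 (add 8h to convert from UTC-8).
Bashir in UTC: 09:30-12:30, 15:30-19:00 (add 4h to convert from UTC-4).
Freya in UTC: 09:30-12:00, 15:30-17:00 (add 8h to convert from UTC-8).
Lila in UTC: 08:00-18:30 (add 8h to convert from UTC-8).
Yara in UTC: 08:30-13:00, 14:00-19:30 (add 4h to convert from UTC-4).
Alice ∩ Bashir: 09:30-12:00, 15:30-19:00.
Alice ∩ Bashir ∩ Freya: 09:30-12:00, 15:30-17:00.
Alice ∩ Bashir ∩ Freya ∩ Lila: 09:30-12:00, 15:30-17:00.
Alice ∩ Bashir ∩ Freya ∩ Lila ∩ Yara: 09:30-12:00, 15:30-17:00.
The first common window of at least 90 minutes is 09:30-12:00, so the earliest start is 09:30.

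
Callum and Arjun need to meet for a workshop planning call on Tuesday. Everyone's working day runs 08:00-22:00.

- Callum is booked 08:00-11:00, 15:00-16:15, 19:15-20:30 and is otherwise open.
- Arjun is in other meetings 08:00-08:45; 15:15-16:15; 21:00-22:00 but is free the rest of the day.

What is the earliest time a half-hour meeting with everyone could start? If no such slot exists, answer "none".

11:00

Callum free: 11:00-15:00, 16:15-19:15, 20:30-22:00 (invert busy blocks within the working day).
Arjun free: 08:45-15:15, 16:15-21:00 (invert busy blocks within the working day).
Callum ∩ Arjun: 11:00-15:00, 16:15-19:15, 20:30-21:00.
The first common window of at least 30 minutes is 11:00-15:00, so the earliest start is 11:00.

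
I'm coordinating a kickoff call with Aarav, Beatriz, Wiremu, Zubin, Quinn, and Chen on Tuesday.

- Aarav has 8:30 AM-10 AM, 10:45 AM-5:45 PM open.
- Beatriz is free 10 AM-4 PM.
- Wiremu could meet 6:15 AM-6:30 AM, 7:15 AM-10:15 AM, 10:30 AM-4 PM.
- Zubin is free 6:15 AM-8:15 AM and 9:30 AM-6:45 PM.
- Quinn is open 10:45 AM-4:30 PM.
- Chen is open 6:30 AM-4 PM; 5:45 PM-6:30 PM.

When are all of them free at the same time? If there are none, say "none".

10:45-16:00

Aarav ∩ Beatriz: 10:45-16:00.
Aarav ∩ Beatriz ∩ Wiremu: 10:45-16:00.
Aarav ∩ Beatriz ∩ Wiremu ∩ Zubin: 10:45-16:00.
Aarav ∩ Beatriz ∩ Wiremu ∩ Zubin ∩ Quinn: 10:45-16:00.
Aarav ∩ Beatriz ∩ Wiremu ∩ Zubin ∩ Quinn ∩ Chen: 10:45-16:00.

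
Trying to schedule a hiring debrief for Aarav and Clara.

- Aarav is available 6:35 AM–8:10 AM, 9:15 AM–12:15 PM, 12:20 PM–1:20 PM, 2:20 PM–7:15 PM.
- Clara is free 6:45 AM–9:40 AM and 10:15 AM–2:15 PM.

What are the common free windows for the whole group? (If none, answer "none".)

06:45-08:10, 09:15-09:40, 10:15-12:15, 12:20-13:20

Aarav ∩ Clara: 06:45-08:10, 09:15-09:40, 10:15-12:15, 12:20-13:20.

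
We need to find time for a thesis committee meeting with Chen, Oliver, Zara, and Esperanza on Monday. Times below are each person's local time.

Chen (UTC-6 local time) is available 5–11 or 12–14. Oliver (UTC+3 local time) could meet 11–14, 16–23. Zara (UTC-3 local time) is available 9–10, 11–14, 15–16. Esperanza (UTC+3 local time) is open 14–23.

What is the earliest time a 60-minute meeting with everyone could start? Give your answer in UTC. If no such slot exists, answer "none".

Chen in UTC: 11:00-17:00, 18:00-20:00 (add 6h to convert from UTC-6).
Oliver in UTC: 08:00-11:00, 13:00-20:00 (subtract 3h to convert from UTC+3).
Zara in UTC: 12:00-13:00, 14:00-17:00, 18:00-19:00 (add 3h to convert from UTC-3).
Esperanza in UTC: 11:00-20:00 (subtract 3h to convert from UTC+3).
Chen ∩ Oliver: 13:00-17:00, 18:00-20:00.
Chen ∩ Oliver ∩ Zara: 14:00-17:00, 18:00-19:00.
Chen ∩ Oliver ∩ Zara ∩ Esperanza: 14:00-17:00, 18:00-19:00.
The first common window of at least 60 minutes is 14:00-17:00, so the earliest start is 14:00.

14:00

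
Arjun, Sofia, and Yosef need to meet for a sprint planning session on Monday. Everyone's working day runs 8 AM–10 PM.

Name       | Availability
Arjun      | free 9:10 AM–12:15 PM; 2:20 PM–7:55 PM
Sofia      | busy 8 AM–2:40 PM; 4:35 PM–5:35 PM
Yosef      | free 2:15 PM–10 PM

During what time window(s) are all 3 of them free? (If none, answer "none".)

14:40-16:35, 17:35-19:55

Arjun free: 09:10-12:15, 14:20-19:55.
Sofia free: 14:40-16:35, 17:35-22:00 (invert busy blocks within the working day).
Yosef free: 14:15-22:00.
Arjun ∩ Sofia: 14:40-16:35, 17:35-19:55.
Arjun ∩ Sofia ∩ Yosef: 14:40-16:35, 17:35-19:55.
Those are the intersection windows.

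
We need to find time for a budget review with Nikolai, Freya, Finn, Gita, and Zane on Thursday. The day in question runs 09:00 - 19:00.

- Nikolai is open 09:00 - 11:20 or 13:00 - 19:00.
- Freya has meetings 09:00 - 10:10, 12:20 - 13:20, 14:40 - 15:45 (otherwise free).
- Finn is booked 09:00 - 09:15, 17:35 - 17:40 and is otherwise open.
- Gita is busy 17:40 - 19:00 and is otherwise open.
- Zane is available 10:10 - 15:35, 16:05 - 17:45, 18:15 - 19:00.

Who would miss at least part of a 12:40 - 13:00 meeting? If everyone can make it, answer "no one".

Freya, Nikolai

Nikolai free: 09:00-11:20, 13:00-19:00.
Freya free: 10:10-12:20, 13:20-14:40, 15:45-19:00 (invert busy blocks within the working day).
Finn free: 09:15-17:35, 17:40-19:00 (invert busy blocks within the working day).
Gita free: 09:00-17:40 (invert busy blocks within the working day).
Zane free: 10:10-15:35, 16:05-17:45, 18:15-19:00.
Nikolai: not fully free for 12:40-13:00. Freya: not fully free for 12:40-13:00. Finn: free for 12:40-13:00. Gita: free for 12:40-13:00. Zane: free for 12:40-13:00.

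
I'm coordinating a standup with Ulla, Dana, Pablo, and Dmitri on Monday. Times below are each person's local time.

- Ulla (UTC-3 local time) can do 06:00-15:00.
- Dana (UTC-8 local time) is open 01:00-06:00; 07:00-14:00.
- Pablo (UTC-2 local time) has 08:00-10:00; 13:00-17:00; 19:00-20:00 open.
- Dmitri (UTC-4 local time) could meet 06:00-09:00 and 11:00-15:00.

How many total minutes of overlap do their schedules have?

300

Ulla in UTC: 09:00-18:00 (add 3h to convert from UTC-3).
Dana in UTC: 09:00-14:00, 15:00-22:00 (add 8h to convert from UTC-8).
Pablo in UTC: 10:00-12:00, 15:00-19:00, 21:00-22:00 (add 2h to convert from UTC-2).
Dmitri in UTC: 10:00-13:00, 15:00-19:00 (add 4h to convert from UTC-4).
Ulla ∩ Dana: 09:00-14:00, 15:00-18:00.
Ulla ∩ Dana ∩ Pablo: 10:00-12:00, 15:00-18:00.
Ulla ∩ Dana ∩ Pablo ∩ Dmitri: 10:00-12:00, 15:00-18:00.
Those are the intersection windows.
Summing the common windows: 120 + 180 = 300 minutes.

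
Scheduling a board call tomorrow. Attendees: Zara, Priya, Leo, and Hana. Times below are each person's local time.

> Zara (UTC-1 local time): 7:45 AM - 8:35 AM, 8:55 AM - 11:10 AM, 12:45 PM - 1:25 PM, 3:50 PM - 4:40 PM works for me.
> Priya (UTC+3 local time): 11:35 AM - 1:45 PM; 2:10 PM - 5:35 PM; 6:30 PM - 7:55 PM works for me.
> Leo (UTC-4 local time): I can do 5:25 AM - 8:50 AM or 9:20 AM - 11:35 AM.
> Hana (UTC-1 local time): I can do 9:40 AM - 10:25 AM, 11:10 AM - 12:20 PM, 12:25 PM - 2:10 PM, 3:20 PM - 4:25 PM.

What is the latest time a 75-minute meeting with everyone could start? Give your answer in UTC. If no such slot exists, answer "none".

none

Zara in UTC: 08:45-09:35, 09:55-12:10, 13:45-14:25, 16:50-17:40 (add 1h to convert from UTC-1).
Priya in UTC: 08:35-10:45, 11:10-14:35, 15:30-16:55 (subtract 3h to convert from UTC+3).
Leo in UTC: 09:25-12:50, 13:20-15:35 (add 4h to convert from UTC-4).
Hana in UTC: 10:40-11:25, 12:10-13:20, 13:25-15:10, 16:20-17:25 (add 1h to convert from UTC-1).
Zara ∩ Priya: 08:45-09:35, 09:55-10:45, 11:10-12:10, 13:45-14:25, 16:50-16:55.
Zara ∩ Priya ∩ Leo: 09:25-09:35, 09:55-10:45, 11:10-12:10, 13:45-14:25.
Zara ∩ Priya ∩ Leo ∩ Hana: 10:40-10:45, 11:10-11:25, 13:45-14:25.
No common window is at least 75 minutes long.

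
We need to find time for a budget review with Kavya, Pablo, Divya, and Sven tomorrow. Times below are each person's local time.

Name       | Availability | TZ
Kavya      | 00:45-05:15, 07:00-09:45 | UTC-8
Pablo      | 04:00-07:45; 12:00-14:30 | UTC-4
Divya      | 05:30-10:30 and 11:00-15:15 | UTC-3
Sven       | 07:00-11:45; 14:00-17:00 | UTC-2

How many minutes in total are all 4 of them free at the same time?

270

Kavya in UTC: 08:45-13:15, 15:00-17:45 (add 8h to convert from UTC-8).
Pablo in UTC: 08:00-11:45, 16:00-18:30 (add 4h to convert from UTC-4).
Divya in UTC: 08:30-13:30, 14:00-18:15 (add 3h to convert from UTC-3).
Sven in UTC: 09:00-13:45, 16:00-19:00 (add 2h to convert from UTC-2).
Kavya ∩ Pablo: 08:45-11:45, 16:00-17:45.
Kavya ∩ Pablo ∩ Divya: 08:45-11:45, 16:00-17:45.
Kavya ∩ Pablo ∩ Divya ∩ Sven: 09:00-11:45, 16:00-17:45.
Summing the common windows: 165 + 105 = 270 minutes.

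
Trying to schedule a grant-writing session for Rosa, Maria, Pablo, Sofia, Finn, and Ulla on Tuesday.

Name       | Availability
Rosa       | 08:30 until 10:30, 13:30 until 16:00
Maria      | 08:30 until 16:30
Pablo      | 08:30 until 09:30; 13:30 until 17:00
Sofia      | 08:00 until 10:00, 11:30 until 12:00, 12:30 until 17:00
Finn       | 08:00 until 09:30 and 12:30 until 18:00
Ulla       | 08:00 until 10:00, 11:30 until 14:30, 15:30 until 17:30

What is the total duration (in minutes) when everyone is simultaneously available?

150

Rosa ∩ Maria: 08:30-10:30, 13:30-16:00.
Rosa ∩ Maria ∩ Pablo: 08:30-09:30, 13:30-16:00.
Rosa ∩ Maria ∩ Pablo ∩ Sofia: 08:30-09:30, 13:30-16:00.
Rosa ∩ Maria ∩ Pablo ∩ Sofia ∩ Finn: 08:30-09:30, 13:30-16:00.
Rosa ∩ Maria ∩ Pablo ∩ Sofia ∩ Finn ∩ Ulla: 08:30-09:30, 13:30-14:30, 15:30-16:00.
Summing the common windows: 60 + 60 + 30 = 150 minutes.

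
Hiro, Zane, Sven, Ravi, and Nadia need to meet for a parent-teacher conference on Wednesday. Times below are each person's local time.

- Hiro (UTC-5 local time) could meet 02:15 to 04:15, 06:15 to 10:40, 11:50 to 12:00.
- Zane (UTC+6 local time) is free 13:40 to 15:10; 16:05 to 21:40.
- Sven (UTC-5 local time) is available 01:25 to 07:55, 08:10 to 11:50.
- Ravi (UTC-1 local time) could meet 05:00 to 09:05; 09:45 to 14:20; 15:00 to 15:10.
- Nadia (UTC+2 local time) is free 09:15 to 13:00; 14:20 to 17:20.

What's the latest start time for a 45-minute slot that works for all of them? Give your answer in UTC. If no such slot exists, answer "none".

14:35

Hiro in UTC: 07:15-09:15, 11:15-15:40, 16:50-17:00 (add 5h to convert from UTC-5).
Zane in UTC: 07:40-09:10, 10:05-15:40 (subtract 6h to convert from UTC+6).
Sven in UTC: 06:25-12:55, 13:10-16:50 (add 5h to convert from UTC-5).
Ravi in UTC: 06:00-10:05, 10:45-15:20, 16:00-16:10 (add 1h to convert from UTC-1).
Nadia in UTC: 07:15-11:00, 12:20-15:20 (subtract 2h to convert from UTC+2).
Hiro ∩ Zane: 07:40-09:10, 11:15-15:40.
Hiro ∩ Zane ∩ Sven: 07:40-09:10, 11:15-12:55, 13:10-15:40.
Hiro ∩ Zane ∩ Sven ∩ Ravi: 07:40-09:10, 11:15-12:55, 13:10-15:20.
Hiro ∩ Zane ∩ Sven ∩ Ravi ∩ Nadia: 07:40-09:10, 12:20-12:55, 13:10-15:20.
The last common window of at least 45 minutes is 13:10-15:20; a 45-minute meeting can start as late as 14:35 and still end by 15:20.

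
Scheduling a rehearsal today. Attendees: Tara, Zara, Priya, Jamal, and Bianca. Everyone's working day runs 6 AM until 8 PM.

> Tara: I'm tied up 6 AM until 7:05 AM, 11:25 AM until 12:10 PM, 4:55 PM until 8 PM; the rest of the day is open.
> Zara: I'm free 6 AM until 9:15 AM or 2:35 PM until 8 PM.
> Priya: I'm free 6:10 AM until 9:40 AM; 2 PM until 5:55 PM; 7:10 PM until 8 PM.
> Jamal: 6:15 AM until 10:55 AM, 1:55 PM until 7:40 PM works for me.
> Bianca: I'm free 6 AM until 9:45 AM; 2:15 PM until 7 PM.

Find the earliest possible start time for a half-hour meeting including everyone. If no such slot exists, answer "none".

Tara free: 07:05-11:25, 12:10-16:55 (invert busy blocks within the working day).
Zara free: 06:00-09:15, 14:35-20:00.
Priya free: 06:10-09:40, 14:00-17:55, 19:10-20:00.
Jamal free: 06:15-10:55, 13:55-19:40.
Bianca free: 06:00-09:45, 14:15-19:00.
Tara ∩ Zara: 07:05-09:15, 14:35-16:55.
Tara ∩ Zara ∩ Priya: 07:05-09:15, 14:35-16:55.
Tara ∩ Zara ∩ Priya ∩ Jamal: 07:05-09:15, 14:35-16:55.
Tara ∩ Zara ∩ Priya ∩ Jamal ∩ Bianca: 07:05-09:15, 14:35-16:55.
So the common availability across everyone is 07:05-09:15, 14:35-16:55.
The first common window of at least 30 minutes is 07:05-09:15, so the earliest start is 07:05.

07:05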